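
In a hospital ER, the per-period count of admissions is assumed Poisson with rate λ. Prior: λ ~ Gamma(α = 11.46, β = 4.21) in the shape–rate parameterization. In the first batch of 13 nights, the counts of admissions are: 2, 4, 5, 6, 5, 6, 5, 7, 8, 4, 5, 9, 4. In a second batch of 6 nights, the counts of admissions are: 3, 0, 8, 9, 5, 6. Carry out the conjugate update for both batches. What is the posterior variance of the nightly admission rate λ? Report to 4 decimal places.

0.2088

With a Gamma(shape α, rate β) prior, the Poisson likelihood is conjugate: the posterior is Gamma(α + ΣXᵢ, β + n).
Batch 1: sum of counts S = 70 over n = 13 nights.
After batch 1: Gamma(α+S, β+n) = Gamma(11.46+70, 4.21+13) = Gamma(81.46, 17.21).
Batch 2: sum of counts S = 31 over n = 6 nights.
After batch 2: Gamma(α+S, β+n) = Gamma(81.46+31, 17.21+6) = Gamma(112.46, 23.21).
Var = α/β² = 112.46/23.21² = 0.2088.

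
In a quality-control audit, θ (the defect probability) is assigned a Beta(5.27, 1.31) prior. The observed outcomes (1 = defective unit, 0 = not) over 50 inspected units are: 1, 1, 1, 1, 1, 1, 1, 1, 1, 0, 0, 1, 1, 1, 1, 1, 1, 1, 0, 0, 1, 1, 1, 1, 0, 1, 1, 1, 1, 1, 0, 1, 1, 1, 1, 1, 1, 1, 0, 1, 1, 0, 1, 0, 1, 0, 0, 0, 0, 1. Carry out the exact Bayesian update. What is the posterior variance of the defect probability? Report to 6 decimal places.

0.003282

The Beta prior is conjugate to a Binomial/Bernoulli likelihood; the update adds successes to α and failures to β.
Posterior: Beta(α+k, β+n−k) = Beta(5.27+37, 1.31+13) = Beta(42.27, 14.31).
Var = αβ/((α+β)²(α+β+1)) = 42.27·14.31/(56.58²·57.58) = 0.003282.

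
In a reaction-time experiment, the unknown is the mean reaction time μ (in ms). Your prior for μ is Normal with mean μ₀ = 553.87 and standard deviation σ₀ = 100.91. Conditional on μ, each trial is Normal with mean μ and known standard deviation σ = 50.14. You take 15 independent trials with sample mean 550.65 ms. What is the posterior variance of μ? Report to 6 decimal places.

164.887390

For Normal data with known variance σ², a Normal(μ₀, σ₀²) prior on μ is conjugate. Posterior precision = 1/σ₀² + n/σ²; posterior mean is the precision-weighted average of μ₀ and x̄.
σ₀² = 100.91² = 10182.8281, σ² = 50.14² = 2514.0196; σ² + n·σ₀² = 2514.0196 + 15·10182.8281 = 155256.4411.
Posterior precision = 1/σ₀² + n/σ² = 1/10182.8281 + 15/2514.0196 = (σ² + n·σ₀²)/(σ₀²σ²) = 155256.4411/(10182.8281·2514.0196); posterior variance σₙ² = σ₀²σ²/(σ² + n·σ₀²) = 10182.8281·2514.0196/155256.4411 = 164.887390.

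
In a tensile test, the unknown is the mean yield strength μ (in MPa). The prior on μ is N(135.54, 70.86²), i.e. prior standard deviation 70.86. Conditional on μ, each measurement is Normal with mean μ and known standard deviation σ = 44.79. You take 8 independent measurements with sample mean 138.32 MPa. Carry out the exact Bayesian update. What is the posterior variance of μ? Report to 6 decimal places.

For Normal data with known variance σ², a Normal(μ₀, σ₀²) prior on μ is conjugate. Posterior precision = 1/σ₀² + n/σ²; posterior mean is the precision-weighted average of μ₀ and x̄.
σ₀² = 70.86² = 5021.1396, σ² = 44.79² = 2006.1441; σ² + n·σ₀² = 2006.1441 + 8·5021.1396 = 42175.2609.
Posterior precision = 1/σ₀² + n/σ² = 1/5021.1396 + 8/2006.1441 = (σ² + n·σ₀²)/(σ₀²σ²) = 42175.2609/(5021.1396·2006.1441); posterior variance σₙ² = σ₀²σ²/(σ² + n·σ₀²) = 5021.1396·2006.1441/42175.2609 = 238.839769.

238.839769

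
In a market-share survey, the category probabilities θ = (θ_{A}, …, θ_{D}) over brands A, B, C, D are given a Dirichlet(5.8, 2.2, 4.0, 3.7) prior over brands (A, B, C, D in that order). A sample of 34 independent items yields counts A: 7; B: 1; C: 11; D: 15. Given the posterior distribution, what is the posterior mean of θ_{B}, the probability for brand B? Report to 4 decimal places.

0.0644

The Dirichlet prior is conjugate to the Multinomial likelihood: each posterior αⱼ = prior αⱼ + observed count nⱼ.
Posterior concentration: (12.8, 3.2, 15.0, 18.7), total = 49.7.
E[θ_{B}|data] = α_{B}/Σα = 3.2/49.7 = 0.0644.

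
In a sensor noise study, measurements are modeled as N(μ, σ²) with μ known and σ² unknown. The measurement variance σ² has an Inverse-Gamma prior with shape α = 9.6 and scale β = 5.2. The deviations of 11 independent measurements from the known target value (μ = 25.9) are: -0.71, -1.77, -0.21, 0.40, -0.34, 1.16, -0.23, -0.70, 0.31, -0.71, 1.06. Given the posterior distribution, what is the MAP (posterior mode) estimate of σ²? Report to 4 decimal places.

0.5580

With known mean μ and an Inverse-Gamma(α, β) prior on σ², the Normal likelihood is conjugate: posterior is Inv-Gamma(α + n/2, β + Σ(xᵢ−μ)²/2).
Σ(xᵢ−μ)² = (-0.71)² + (-1.77)² + (-0.21)² + (0.40)² + (-0.34)² + (1.16)² + (-0.23)² + (-0.70)² + (0.31)² + (-0.71)² + (1.06)² = 7.5690.
Posterior: Inv-Gamma(9.6 + 11/2, 5.2 + 7.5690/2) = Inv-Gamma(15.10, 8.98450).
Mode = β/(α+1) = 8.98450/16.10 = 0.5580.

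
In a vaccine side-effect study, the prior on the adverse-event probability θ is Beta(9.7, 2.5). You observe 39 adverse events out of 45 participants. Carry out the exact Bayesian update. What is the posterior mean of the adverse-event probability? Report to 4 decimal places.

0.8514

The Beta prior is conjugate to a Binomial/Bernoulli likelihood; the update adds successes to α and failures to β.
Posterior: Beta(α+k, β+n−k) = Beta(9.7+39, 2.5+6) = Beta(48.7, 8.5).
Posterior mean = α/(α+β) = 48.7/57.2 = 0.8514.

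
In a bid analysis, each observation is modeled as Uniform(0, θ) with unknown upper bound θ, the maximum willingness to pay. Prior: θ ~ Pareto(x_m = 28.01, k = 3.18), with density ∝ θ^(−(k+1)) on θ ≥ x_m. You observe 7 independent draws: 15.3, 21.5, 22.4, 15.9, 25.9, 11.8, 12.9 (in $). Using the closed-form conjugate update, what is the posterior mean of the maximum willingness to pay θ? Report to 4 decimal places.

31.0612

A Pareto(scale x_m, shape k) prior on the upper bound θ of Uniform(0, θ) is conjugate: posterior is Pareto(max(x_m, max xᵢ), k + n).
Sample maximum = 25.9; prior scale x_m = 28.01 → posterior scale = max = 28.01.
Posterior shape = 3.18 + 7 = 10.18.
E[θ|data] = k·x_m/(k−1) = 10.18·28.01/9.18 = 31.0612.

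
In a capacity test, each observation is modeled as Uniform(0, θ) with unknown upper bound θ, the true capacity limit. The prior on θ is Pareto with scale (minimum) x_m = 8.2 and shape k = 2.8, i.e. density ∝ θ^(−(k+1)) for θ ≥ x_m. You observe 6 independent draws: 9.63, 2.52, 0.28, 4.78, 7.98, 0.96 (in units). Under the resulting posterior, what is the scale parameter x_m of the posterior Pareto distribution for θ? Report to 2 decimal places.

9.63

A Pareto(scale x_m, shape k) prior on the upper bound θ of Uniform(0, θ) is conjugate: posterior is Pareto(max(x_m, max xᵢ), k + n).
Sample maximum = 9.63; prior scale x_m = 8.2 → posterior scale = max = 9.63.
Posterior shape = 2.8 + 6 = 8.8.
Posterior scale x_m = 9.63.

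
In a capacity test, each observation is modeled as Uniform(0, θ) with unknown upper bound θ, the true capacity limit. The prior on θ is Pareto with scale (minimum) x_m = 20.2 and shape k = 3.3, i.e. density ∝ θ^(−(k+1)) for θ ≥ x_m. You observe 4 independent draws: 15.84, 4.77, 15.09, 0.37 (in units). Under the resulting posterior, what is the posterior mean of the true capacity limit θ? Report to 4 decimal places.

23.4063

A Pareto(scale x_m, shape k) prior on the upper bound θ of Uniform(0, θ) is conjugate: posterior is Pareto(max(x_m, max xᵢ), k + n).
Sample maximum = 15.84; prior scale x_m = 20.2 → posterior scale = max = 20.20.
Posterior shape = 3.3 + 4 = 7.3.
E[θ|data] = k·x_m/(k−1) = 7.3·20.20/6.3 = 23.4063.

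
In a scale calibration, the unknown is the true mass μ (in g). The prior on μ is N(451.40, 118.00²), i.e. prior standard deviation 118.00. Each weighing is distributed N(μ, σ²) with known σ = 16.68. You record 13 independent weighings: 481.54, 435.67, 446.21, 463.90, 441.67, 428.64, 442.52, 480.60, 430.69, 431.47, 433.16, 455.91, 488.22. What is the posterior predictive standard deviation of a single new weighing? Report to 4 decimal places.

For Normal data with known variance σ², a Normal(μ₀, σ₀²) prior on μ is conjugate. Posterior precision = 1/σ₀² + n/σ²; posterior mean is the precision-weighted average of μ₀ and x̄.
σ₀² = 118.00² = 13924, σ² = 16.68² = 278.2224; σ² + n·σ₀² = 278.2224 + 13·13924 = 181290.2224.
Posterior precision = 1/σ₀² + n/σ² = 1/13924 + 13/278.2224 = (σ² + n·σ₀²)/(σ₀²σ²) = 181290.2224/(13924·278.2224); posterior variance σₙ² = σ₀²σ²/(σ² + n·σ₀²) = 13924·278.2224/181290.2224 = 21.368878.
Predictive variance for one new observation = σₙ² + σ² = 13924·278.2224/181290.2224 + 278.2224 = σ²·(σ₀² + 181290.2224)/181290.2224 = 278.2224·195214.2224/181290.2224 = 299.591278; SD = √(278.2224·195214.2224/181290.2224) = 17.3087.

17.3087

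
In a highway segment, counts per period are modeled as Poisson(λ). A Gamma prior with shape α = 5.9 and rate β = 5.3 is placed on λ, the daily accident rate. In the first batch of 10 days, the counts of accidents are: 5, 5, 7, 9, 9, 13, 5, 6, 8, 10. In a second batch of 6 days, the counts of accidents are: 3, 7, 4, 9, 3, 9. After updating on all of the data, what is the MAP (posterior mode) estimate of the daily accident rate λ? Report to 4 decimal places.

With a Gamma(shape α, rate β) prior, the Poisson likelihood is conjugate: the posterior is Gamma(α + ΣXᵢ, β + n).
Batch 1: sum of counts S = 77 over n = 10 days.
After batch 1: Gamma(α+S, β+n) = Gamma(5.9+77, 5.3+10) = Gamma(82.9, 15.3).
Batch 2: sum of counts S = 35 over n = 6 days.
After batch 2: Gamma(α+S, β+n) = Gamma(82.9+35, 15.3+6) = Gamma(117.9, 21.3).
Mode of Gamma(α,β) for α≥1 is (α−1)/β = 116.9/21.3 = 5.4883.

5.4883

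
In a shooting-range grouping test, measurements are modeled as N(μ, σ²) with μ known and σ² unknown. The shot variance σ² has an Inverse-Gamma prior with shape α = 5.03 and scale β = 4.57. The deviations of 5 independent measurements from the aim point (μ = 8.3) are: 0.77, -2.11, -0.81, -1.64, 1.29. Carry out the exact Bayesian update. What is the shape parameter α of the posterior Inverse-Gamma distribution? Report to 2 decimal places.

7.53

With known mean μ and an Inverse-Gamma(α, β) prior on σ², the Normal likelihood is conjugate: posterior is Inv-Gamma(α + n/2, β + Σ(xᵢ−μ)²/2).
Σ(xᵢ−μ)² = (0.77)² + (-2.11)² + (-0.81)² + (-1.64)² + (1.29)² = 10.0548.
Posterior: Inv-Gamma(5.03 + 5/2, 4.57 + 10.0548/2) = Inv-Gamma(7.53, 9.59740).
Posterior α = 7.53.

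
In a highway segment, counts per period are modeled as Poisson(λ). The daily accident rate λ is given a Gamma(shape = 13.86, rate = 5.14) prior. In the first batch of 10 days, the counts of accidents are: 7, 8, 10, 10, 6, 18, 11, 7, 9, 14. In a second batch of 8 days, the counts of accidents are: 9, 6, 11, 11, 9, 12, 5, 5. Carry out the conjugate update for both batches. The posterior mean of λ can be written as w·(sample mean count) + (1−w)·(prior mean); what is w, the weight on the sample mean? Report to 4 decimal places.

0.7779

With a Gamma(shape α, rate β) prior, the Poisson likelihood is conjugate: the posterior is Gamma(α + ΣXᵢ, β + n).
Total number of days: n = 10 + 8 = 18.
Posterior mean = (α₀+S)/(β₀+n) = [n/(β₀+n)]·(S/n) + [β₀/(β₀+n)]·(α₀/β₀), so only n and β₀ enter the weight.
Weight on data w = n/(β₀+n) = 18/(5.14+18) = 18/23.14 = 0.7779.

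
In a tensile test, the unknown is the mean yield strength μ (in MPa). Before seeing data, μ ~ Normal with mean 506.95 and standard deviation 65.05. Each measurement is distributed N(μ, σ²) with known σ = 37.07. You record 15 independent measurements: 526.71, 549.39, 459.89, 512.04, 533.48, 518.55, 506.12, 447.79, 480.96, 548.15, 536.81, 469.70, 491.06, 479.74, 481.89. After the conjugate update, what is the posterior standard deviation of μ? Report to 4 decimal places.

For Normal data with known variance σ², a Normal(μ₀, σ₀²) prior on μ is conjugate. Posterior precision = 1/σ₀² + n/σ²; posterior mean is the precision-weighted average of μ₀ and x̄.
σ₀² = 65.05² = 4231.5025, σ² = 37.07² = 1374.1849; σ² + n·σ₀² = 1374.1849 + 15·4231.5025 = 64846.7224.
Posterior precision = 1/σ₀² + n/σ² = 1/4231.5025 + 15/1374.1849 = (σ² + n·σ₀²)/(σ₀²σ²) = 64846.7224/(4231.5025·1374.1849); posterior variance σₙ² = σ₀²σ²/(σ² + n·σ₀²) = 4231.5025·1374.1849/64846.7224 = 89.670944.
Posterior SD = √σₙ² = √(4231.5025·1374.1849/64846.7224) = 9.4695.

9.4695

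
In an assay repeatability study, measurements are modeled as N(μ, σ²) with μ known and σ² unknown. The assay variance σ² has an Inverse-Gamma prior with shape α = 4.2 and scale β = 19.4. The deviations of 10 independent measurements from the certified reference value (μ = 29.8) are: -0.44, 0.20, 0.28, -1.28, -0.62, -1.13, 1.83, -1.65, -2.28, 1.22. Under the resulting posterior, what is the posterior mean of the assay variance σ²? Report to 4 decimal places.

With known mean μ and an Inverse-Gamma(α, β) prior on σ², the Normal likelihood is conjugate: posterior is Inv-Gamma(α + n/2, β + Σ(xᵢ−μ)²/2).
Σ(xᵢ−μ)² = (-0.44)² + (0.20)² + (0.28)² + (-1.28)² + (-0.62)² + (-1.13)² + (1.83)² + (-1.65)² + (-2.28)² + (1.22)² = 16.3699.
Posterior: Inv-Gamma(4.2 + 10/2, 19.4 + 16.3699/2) = Inv-Gamma(9.20, 27.58495).
E[σ²|data] = β/(α−1) = 27.58495/8.20 = 3.3640.

3.3640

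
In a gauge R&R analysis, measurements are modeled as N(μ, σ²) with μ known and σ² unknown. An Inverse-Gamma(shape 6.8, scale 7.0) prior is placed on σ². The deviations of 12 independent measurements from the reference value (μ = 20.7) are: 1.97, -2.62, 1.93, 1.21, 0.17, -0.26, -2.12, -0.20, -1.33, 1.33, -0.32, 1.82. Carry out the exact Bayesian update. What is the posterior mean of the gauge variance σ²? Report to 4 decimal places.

1.7592

With known mean μ and an Inverse-Gamma(α, β) prior on σ², the Normal likelihood is conjugate: posterior is Inv-Gamma(α + n/2, β + Σ(xᵢ−μ)²/2).
Σ(xᵢ−μ)² = (1.97)² + (-2.62)² + (1.93)² + (1.21)² + (0.17)² + (-0.26)² + (-2.12)² + (-0.20)² + (-1.33)² + (1.33)² + (-0.32)² + (1.82)² = 27.5178.
Posterior: Inv-Gamma(6.8 + 12/2, 7.0 + 27.5178/2) = Inv-Gamma(12.80, 20.75890).
E[σ²|data] = β/(α−1) = 20.75890/11.80 = 1.7592.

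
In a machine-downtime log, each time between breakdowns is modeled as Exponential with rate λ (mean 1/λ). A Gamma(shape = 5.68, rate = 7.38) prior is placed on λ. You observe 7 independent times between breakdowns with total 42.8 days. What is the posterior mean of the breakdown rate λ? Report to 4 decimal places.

With a Gamma(shape α, rate β) prior on the exponential rate λ, the posterior after n observations with total T = Σxᵢ is Gamma(α+n, β+T).
Posterior: Gamma(5.68+7, 7.38+42.8) = Gamma(12.68, 50.18).
Posterior mean of λ = α/β = 12.68/50.18 = 0.2527.

0.2527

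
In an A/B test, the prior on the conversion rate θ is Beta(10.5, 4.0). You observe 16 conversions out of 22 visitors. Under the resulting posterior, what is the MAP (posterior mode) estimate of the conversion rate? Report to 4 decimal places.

The Beta prior is conjugate to a Binomial/Bernoulli likelihood; the update adds successes to α and failures to β.
Posterior: Beta(α+k, β+n−k) = Beta(10.5+16, 4.0+6) = Beta(26.5, 10.0).
Mode of Beta(a,b) for a,b>1 is (a−1)/(a+b−2) = 25.5/34.5 = 0.7391.

0.7391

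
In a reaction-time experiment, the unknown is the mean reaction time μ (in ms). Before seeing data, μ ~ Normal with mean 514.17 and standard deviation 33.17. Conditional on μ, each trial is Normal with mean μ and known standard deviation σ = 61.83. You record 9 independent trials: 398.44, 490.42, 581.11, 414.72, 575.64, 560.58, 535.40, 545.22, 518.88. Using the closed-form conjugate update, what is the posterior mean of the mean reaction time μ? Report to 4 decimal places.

513.5992

For Normal data with known variance σ², a Normal(μ₀, σ₀²) prior on μ is conjugate. Posterior precision = 1/σ₀² + n/σ²; posterior mean is the precision-weighted average of μ₀ and x̄.
Σxᵢ = 398.44 + 490.42 + 581.11 + 414.72 + 575.64 + 560.58 + 535.40 + 545.22 + 518.88 = 4620.41, so n·x̄ = 4620.41.
σ₀² = 33.17² = 1100.2489, σ² = 61.83² = 3822.9489; σ² + n·σ₀² = 3822.9489 + 9·1100.2489 = 13725.189.
Posterior mean = (μ₀/σ₀² + n·x̄/σ²)/(1/σ₀² + n/σ²) = (σ²·μ₀ + σ₀²·n·x̄)/(σ² + n·σ₀²) = (3822.9489·514.17 + 1100.2489·4620.41)/13725.189 = 7049246.655962/13725.189 = 513.5992.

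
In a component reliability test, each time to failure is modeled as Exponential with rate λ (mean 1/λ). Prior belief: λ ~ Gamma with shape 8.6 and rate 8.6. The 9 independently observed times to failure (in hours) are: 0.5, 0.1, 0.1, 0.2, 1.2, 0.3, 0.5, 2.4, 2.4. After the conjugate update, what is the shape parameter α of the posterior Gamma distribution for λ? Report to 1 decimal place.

17.6

With a Gamma(shape α, rate β) prior on the exponential rate λ, the posterior after n observations with total T = Σxᵢ is Gamma(α+n, β+T).
Sum of observations T = 7.7 hours; n = 9.
Posterior: Gamma(8.6+9, 8.6+7.7) = Gamma(17.6, 16.3).
Posterior α = 17.6.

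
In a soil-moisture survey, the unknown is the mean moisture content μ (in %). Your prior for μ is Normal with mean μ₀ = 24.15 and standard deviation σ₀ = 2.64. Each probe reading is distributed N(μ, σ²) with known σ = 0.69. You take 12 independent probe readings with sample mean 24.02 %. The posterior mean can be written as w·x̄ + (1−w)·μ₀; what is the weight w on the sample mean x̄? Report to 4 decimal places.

0.9943

For Normal data with known variance σ², a Normal(μ₀, σ₀²) prior on μ is conjugate. Posterior precision = 1/σ₀² + n/σ²; posterior mean is the precision-weighted average of μ₀ and x̄.
σ₀² = 2.64² = 6.9696, σ² = 0.69² = 0.4761. Prior precision 1/σ₀² = 1/6.9696; data precision n/σ² = 12/0.4761.
w = (n/σ²)/(1/σ₀² + n/σ²) = n·σ₀²/(σ² + n·σ₀²) = 12·6.9696/(0.4761 + 12·6.9696) = 83.6352/84.1113 = 0.9943.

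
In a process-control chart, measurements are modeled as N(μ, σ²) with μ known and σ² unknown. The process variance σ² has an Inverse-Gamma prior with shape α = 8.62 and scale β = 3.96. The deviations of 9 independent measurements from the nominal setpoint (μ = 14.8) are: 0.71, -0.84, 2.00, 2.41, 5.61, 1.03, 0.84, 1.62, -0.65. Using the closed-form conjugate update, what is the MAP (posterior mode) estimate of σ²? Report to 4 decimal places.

1.9555

With known mean μ and an Inverse-Gamma(α, β) prior on σ², the Normal likelihood is conjugate: posterior is Inv-Gamma(α + n/2, β + Σ(xᵢ−μ)²/2).
Σ(xᵢ−μ)² = (0.71)² + (-0.84)² + (2.00)² + (2.41)² + (5.61)² + (1.03)² + (0.84)² + (1.62)² + (-0.65)² = 47.3033.
Posterior: Inv-Gamma(8.62 + 9/2, 3.96 + 47.3033/2) = Inv-Gamma(13.12, 27.61165).
Mode = β/(α+1) = 27.61165/14.12 = 1.9555.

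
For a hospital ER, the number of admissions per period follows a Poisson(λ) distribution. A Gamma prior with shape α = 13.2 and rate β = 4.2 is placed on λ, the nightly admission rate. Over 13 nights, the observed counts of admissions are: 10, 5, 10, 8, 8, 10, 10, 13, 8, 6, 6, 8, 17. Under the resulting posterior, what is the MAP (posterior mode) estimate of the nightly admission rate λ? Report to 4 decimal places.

7.6279

With a Gamma(shape α, rate β) prior, the Poisson likelihood is conjugate: the posterior is Gamma(α + ΣXᵢ, β + n).
Sum of counts S = 119 over n = 13 nights.
Posterior: Gamma(α+S, β+n) = Gamma(13.2+119, 4.2+13) = Gamma(132.2, 17.2).
Mode of Gamma(α,β) for α≥1 is (α−1)/β = 131.2/17.2 = 7.6279.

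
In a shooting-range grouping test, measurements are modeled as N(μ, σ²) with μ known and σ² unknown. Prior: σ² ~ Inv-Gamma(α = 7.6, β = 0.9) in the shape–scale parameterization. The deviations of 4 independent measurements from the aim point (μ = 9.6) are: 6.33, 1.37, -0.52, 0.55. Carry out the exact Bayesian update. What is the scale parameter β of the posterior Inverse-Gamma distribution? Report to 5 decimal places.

22.15935

With known mean μ and an Inverse-Gamma(α, β) prior on σ², the Normal likelihood is conjugate: posterior is Inv-Gamma(α + n/2, β + Σ(xᵢ−μ)²/2).
Σ(xᵢ−μ)² = (6.33)² + (1.37)² + (-0.52)² + (0.55)² = 42.5187.
Posterior: Inv-Gamma(7.6 + 4/2, 0.9 + 42.5187/2) = Inv-Gamma(9.60, 22.15935).
Posterior β = 22.15935.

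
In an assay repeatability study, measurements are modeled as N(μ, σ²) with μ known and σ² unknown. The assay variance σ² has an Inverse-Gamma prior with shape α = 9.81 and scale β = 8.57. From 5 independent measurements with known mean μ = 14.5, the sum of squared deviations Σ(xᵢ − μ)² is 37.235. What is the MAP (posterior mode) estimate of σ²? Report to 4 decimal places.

2.0426

With known mean μ and an Inverse-Gamma(α, β) prior on σ², the Normal likelihood is conjugate: posterior is Inv-Gamma(α + n/2, β + Σ(xᵢ−μ)²/2).
Posterior: Inv-Gamma(9.81 + 5/2, 8.57 + 37.235/2) = Inv-Gamma(12.31, 27.1875).
Mode = β/(α+1) = 27.1875/13.31 = 2.0426.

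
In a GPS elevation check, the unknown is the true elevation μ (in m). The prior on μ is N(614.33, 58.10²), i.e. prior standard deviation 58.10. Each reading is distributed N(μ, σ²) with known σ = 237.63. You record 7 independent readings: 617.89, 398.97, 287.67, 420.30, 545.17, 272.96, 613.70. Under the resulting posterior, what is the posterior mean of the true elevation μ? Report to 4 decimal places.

566.1322

For Normal data with known variance σ², a Normal(μ₀, σ₀²) prior on μ is conjugate. Posterior precision = 1/σ₀² + n/σ²; posterior mean is the precision-weighted average of μ₀ and x̄.
Σxᵢ = 617.89 + 398.97 + 287.67 + 420.30 + 545.17 + 272.96 + 613.70 = 3156.66, so n·x̄ = 3156.66.
σ₀² = 58.10² = 3375.61, σ² = 237.63² = 56468.0169; σ² + n·σ₀² = 56468.0169 + 7·3375.61 = 80097.2869.
Posterior mean = (μ₀/σ₀² + n·x̄/σ²)/(1/σ₀² + n/σ²) = (σ²·μ₀ + σ₀²·n·x̄)/(σ² + n·σ₀²) = (56468.0169·614.33 + 3375.61·3156.66)/80097.2869 = 45345649.884777/80097.2869 = 566.1322.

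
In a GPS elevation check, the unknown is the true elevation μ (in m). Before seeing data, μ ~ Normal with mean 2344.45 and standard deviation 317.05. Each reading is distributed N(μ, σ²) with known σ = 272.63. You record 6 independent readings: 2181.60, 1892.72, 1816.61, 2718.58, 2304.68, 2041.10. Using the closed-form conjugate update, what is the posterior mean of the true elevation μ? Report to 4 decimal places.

For Normal data with known variance σ², a Normal(μ₀, σ₀²) prior on μ is conjugate. Posterior precision = 1/σ₀² + n/σ²; posterior mean is the precision-weighted average of μ₀ and x̄.
Σxᵢ = 2181.60 + 1892.72 + 1816.61 + 2718.58 + 2304.68 + 2041.10 = 12955.29, so n·x̄ = 12955.29.
σ₀² = 317.05² = 100520.7025, σ² = 272.63² = 74327.1169; σ² + n·σ₀² = 74327.1169 + 6·100520.7025 = 677451.3319.
Posterior mean = (μ₀/σ₀² + n·x̄/σ²)/(1/σ₀² + n/σ²) = (σ²·μ₀ + σ₀²·n·x̄)/(σ² + n·σ₀²) = (74327.1169·2344.45 + 100520.7025·12955.29)/677451.3319 = 1476531061.10743/677451.3319 = 2179.5382.

2179.5382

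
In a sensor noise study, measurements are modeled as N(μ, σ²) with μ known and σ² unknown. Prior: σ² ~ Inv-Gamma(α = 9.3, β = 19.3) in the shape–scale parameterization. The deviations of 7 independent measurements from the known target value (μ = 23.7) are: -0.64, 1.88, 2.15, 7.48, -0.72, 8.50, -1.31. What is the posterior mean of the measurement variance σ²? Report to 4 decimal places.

With known mean μ and an Inverse-Gamma(α, β) prior on σ², the Normal likelihood is conjugate: posterior is Inv-Gamma(α + n/2, β + Σ(xᵢ−μ)²/2).
Σ(xᵢ−μ)² = (-0.64)² + (1.88)² + (2.15)² + (7.48)² + (-0.72)² + (8.50)² + (-1.31)² = 139.0014.
Posterior: Inv-Gamma(9.3 + 7/2, 19.3 + 139.0014/2) = Inv-Gamma(12.80, 88.80070).
E[σ²|data] = β/(α−1) = 88.80070/11.80 = 7.5255.

7.5255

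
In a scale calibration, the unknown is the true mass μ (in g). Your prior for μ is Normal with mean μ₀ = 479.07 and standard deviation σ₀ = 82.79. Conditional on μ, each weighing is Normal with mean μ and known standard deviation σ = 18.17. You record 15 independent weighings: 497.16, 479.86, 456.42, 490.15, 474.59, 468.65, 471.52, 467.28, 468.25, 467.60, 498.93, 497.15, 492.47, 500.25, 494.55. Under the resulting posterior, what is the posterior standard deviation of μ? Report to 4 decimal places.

4.6840

For Normal data with known variance σ², a Normal(μ₀, σ₀²) prior on μ is conjugate. Posterior precision = 1/σ₀² + n/σ²; posterior mean is the precision-weighted average of μ₀ and x̄.
σ₀² = 82.79² = 6854.1841, σ² = 18.17² = 330.1489; σ² + n·σ₀² = 330.1489 + 15·6854.1841 = 103142.9104.
Posterior precision = 1/σ₀² + n/σ² = 1/6854.1841 + 15/330.1489 = (σ² + n·σ₀²)/(σ₀²σ²) = 103142.9104/(6854.1841·330.1489); posterior variance σₙ² = σ₀²σ²/(σ² + n·σ₀²) = 6854.1841·330.1489/103142.9104 = 21.939475.
Posterior SD = √σₙ² = √(6854.1841·330.1489/103142.9104) = 4.6840.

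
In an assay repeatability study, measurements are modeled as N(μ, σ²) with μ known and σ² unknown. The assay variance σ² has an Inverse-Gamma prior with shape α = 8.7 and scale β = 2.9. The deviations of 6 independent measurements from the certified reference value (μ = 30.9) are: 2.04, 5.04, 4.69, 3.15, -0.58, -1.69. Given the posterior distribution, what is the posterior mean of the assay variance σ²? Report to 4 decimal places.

With known mean μ and an Inverse-Gamma(α, β) prior on σ², the Normal likelihood is conjugate: posterior is Inv-Gamma(α + n/2, β + Σ(xᵢ−μ)²/2).
Σ(xᵢ−μ)² = (2.04)² + (5.04)² + (4.69)² + (3.15)² + (-0.58)² + (-1.69)² = 64.6743.
Posterior: Inv-Gamma(8.7 + 6/2, 2.9 + 64.6743/2) = Inv-Gamma(11.70, 35.23715).
E[σ²|data] = β/(α−1) = 35.23715/10.70 = 3.2932.

3.2932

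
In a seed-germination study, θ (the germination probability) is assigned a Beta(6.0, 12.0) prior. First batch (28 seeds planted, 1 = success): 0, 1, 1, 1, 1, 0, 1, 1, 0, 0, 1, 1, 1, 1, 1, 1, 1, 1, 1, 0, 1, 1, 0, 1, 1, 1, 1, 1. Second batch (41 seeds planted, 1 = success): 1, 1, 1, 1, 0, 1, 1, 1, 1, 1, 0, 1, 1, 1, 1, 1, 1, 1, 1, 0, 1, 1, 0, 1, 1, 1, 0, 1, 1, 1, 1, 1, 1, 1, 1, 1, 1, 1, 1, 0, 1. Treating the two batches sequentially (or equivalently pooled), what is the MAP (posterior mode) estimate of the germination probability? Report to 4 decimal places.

The Beta prior is conjugate to a Binomial/Bernoulli likelihood; the update adds successes to α and failures to β.
After batch 1: Beta(6.0+22, 12.0+6) = Beta(28.0, 18.0).
After batch 2: Beta(28.0+35, 18.0+6) = Beta(63.0, 24.0).
Mode of Beta(a,b) for a,b>1 is (a−1)/(a+b−2) = 62.0/85.0 = 0.7294.

0.7294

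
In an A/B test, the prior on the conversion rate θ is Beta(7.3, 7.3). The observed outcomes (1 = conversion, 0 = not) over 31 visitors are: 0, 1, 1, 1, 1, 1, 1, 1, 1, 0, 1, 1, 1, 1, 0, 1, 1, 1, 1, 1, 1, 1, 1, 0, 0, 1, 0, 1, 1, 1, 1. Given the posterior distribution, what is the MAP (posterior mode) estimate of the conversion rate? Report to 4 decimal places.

The Beta prior is conjugate to a Binomial/Bernoulli likelihood; the update adds successes to α and failures to β.
Posterior: Beta(α+k, β+n−k) = Beta(7.3+25, 7.3+6) = Beta(32.3, 13.3).
Mode of Beta(a,b) for a,b>1 is (a−1)/(a+b−2) = 31.3/43.6 = 0.7179.

0.7179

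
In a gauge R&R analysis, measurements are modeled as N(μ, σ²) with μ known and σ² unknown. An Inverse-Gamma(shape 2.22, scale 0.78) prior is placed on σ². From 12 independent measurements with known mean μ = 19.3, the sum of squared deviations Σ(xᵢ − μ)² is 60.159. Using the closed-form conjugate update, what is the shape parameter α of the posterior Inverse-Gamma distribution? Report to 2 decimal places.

With known mean μ and an Inverse-Gamma(α, β) prior on σ², the Normal likelihood is conjugate: posterior is Inv-Gamma(α + n/2, β + Σ(xᵢ−μ)²/2).
Posterior: Inv-Gamma(2.22 + 12/2, 0.78 + 60.159/2) = Inv-Gamma(8.22, 30.8595).
Posterior α = 8.22.

8.22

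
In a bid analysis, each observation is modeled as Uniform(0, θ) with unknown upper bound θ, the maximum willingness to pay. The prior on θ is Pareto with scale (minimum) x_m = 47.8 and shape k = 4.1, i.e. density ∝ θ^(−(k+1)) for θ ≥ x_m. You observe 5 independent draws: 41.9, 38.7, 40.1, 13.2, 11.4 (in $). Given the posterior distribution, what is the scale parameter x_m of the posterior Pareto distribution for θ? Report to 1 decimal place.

47.8

A Pareto(scale x_m, shape k) prior on the upper bound θ of Uniform(0, θ) is conjugate: posterior is Pareto(max(x_m, max xᵢ), k + n).
Sample maximum = 41.9; prior scale x_m = 47.8 → posterior scale = max = 47.8.
Posterior shape = 4.1 + 5 = 9.1.
Posterior scale x_m = 47.8.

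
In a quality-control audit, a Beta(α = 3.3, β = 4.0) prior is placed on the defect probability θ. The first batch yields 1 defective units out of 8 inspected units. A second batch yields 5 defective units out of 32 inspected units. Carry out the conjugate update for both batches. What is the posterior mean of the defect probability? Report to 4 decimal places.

The Beta prior is conjugate to a Binomial/Bernoulli likelihood; the update adds successes to α and failures to β.
After batch 1: Beta(3.3+1, 4.0+7) = Beta(4.3, 11.0).
After batch 2: Beta(4.3+5, 11.0+27) = Beta(9.3, 38.0).
Posterior mean = α/(α+β) = 9.3/47.3 = 0.1966.

0.1966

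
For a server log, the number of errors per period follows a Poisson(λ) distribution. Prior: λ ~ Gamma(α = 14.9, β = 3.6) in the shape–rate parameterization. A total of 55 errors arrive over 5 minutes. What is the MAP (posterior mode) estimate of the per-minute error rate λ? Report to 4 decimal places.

With a Gamma(shape α, rate β) prior, the Poisson likelihood is conjugate: the posterior is Gamma(α + ΣXᵢ, β + n).
Posterior: Gamma(α+S, β+n) = Gamma(14.9+55, 3.6+5) = Gamma(69.9, 8.6).
Mode of Gamma(α,β) for α≥1 is (α−1)/β = 68.9/8.6 = 8.0116.

8.0116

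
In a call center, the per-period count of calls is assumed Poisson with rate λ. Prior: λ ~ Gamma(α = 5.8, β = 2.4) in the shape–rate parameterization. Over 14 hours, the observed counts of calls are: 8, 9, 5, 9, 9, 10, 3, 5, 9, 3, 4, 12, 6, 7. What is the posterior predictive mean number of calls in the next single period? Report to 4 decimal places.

With a Gamma(shape α, rate β) prior, the Poisson likelihood is conjugate: the posterior is Gamma(α + ΣXᵢ, β + n).
Sum of counts S = 99 over n = 14 hours.
Posterior: Gamma(α+S, β+n) = Gamma(5.8+99, 2.4+14) = Gamma(104.8, 16.4).
The predictive distribution for one future period is NegBinom with mean α/β = 6.3902.

6.3902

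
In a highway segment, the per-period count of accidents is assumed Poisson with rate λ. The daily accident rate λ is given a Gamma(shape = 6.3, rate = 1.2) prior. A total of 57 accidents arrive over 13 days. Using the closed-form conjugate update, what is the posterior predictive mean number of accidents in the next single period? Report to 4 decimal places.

With a Gamma(shape α, rate β) prior, the Poisson likelihood is conjugate: the posterior is Gamma(α + ΣXᵢ, β + n).
Posterior: Gamma(α+S, β+n) = Gamma(6.3+57, 1.2+13) = Gamma(63.3, 14.2).
The predictive distribution for one future period is NegBinom with mean α/β = 4.4577.

4.4577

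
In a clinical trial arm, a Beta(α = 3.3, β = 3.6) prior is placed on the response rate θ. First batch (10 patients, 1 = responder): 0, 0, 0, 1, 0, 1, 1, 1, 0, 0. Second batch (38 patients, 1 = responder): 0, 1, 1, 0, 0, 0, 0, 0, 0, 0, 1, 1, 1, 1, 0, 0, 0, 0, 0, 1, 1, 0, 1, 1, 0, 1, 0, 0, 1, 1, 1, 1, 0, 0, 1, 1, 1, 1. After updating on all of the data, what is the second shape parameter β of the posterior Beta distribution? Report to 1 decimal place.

28.6

The Beta prior is conjugate to a Binomial/Bernoulli likelihood; the update adds successes to α and failures to β.
After batch 1: Beta(3.3+4, 3.6+6) = Beta(7.3, 9.6).
After batch 2: Beta(7.3+19, 9.6+19) = Beta(26.3, 28.6).
Posterior β = 28.6.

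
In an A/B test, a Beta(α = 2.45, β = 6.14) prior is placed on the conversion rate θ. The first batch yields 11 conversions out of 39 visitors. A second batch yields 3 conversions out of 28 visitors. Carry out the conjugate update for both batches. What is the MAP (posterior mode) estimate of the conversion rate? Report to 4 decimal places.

The Beta prior is conjugate to a Binomial/Bernoulli likelihood; the update adds successes to α and failures to β.
After batch 1: Beta(2.45+11, 6.14+28) = Beta(13.45, 34.14).
After batch 2: Beta(13.45+3, 34.14+25) = Beta(16.45, 59.14).
Mode of Beta(a,b) for a,b>1 is (a−1)/(a+b−2) = 15.45/73.59 = 0.2099.

0.2099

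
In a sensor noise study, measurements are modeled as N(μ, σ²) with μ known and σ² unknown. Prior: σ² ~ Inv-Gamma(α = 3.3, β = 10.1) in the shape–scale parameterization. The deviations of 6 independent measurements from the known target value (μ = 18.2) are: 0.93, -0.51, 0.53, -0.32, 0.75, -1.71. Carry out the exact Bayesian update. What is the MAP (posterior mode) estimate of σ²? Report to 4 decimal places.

With known mean μ and an Inverse-Gamma(α, β) prior on σ², the Normal likelihood is conjugate: posterior is Inv-Gamma(α + n/2, β + Σ(xᵢ−μ)²/2).
Σ(xᵢ−μ)² = (0.93)² + (-0.51)² + (0.53)² + (-0.32)² + (0.75)² + (-1.71)² = 4.9949.
Posterior: Inv-Gamma(3.3 + 6/2, 10.1 + 4.9949/2) = Inv-Gamma(6.30, 12.59745).
Mode = β/(α+1) = 12.59745/7.30 = 1.7257.

1.7257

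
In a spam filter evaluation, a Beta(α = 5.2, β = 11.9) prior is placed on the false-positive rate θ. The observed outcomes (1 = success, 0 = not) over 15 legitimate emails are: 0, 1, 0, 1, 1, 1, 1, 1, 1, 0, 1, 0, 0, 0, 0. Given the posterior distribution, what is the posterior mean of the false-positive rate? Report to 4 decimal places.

0.4112

The Beta prior is conjugate to a Binomial/Bernoulli likelihood; the update adds successes to α and failures to β.
Posterior: Beta(α+k, β+n−k) = Beta(5.2+8, 11.9+7) = Beta(13.2, 18.9).
Posterior mean = α/(α+β) = 13.2/32.1 = 0.4112.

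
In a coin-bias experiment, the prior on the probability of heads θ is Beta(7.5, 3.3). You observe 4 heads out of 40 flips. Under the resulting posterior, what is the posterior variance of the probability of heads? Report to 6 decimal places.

0.003381

The Beta prior is conjugate to a Binomial/Bernoulli likelihood; the update adds successes to α and failures to β.
Posterior: Beta(α+k, β+n−k) = Beta(7.5+4, 3.3+36) = Beta(11.5, 39.3).
Var = αβ/((α+β)²(α+β+1)) = 11.5·39.3/(50.8²·51.8) = 0.003381.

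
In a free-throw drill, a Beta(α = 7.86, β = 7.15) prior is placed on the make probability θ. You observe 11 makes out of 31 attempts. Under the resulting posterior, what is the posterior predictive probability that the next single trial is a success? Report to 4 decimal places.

0.4099

The Beta prior is conjugate to a Binomial/Bernoulli likelihood; the update adds successes to α and failures to β.
Posterior: Beta(α+k, β+n−k) = Beta(7.86+11, 7.15+20) = Beta(18.86, 27.15).
For a single future Bernoulli trial, P(success | data) = α/(α+β) = 0.4099.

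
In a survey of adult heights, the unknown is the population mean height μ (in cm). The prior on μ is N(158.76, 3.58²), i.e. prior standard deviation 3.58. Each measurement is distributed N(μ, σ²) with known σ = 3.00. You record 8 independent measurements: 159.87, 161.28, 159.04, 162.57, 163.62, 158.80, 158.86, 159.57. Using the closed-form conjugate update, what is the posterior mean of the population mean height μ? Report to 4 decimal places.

160.3148

For Normal data with known variance σ², a Normal(μ₀, σ₀²) prior on μ is conjugate. Posterior precision = 1/σ₀² + n/σ²; posterior mean is the precision-weighted average of μ₀ and x̄.
Σxᵢ = 159.87 + 161.28 + 159.04 + 162.57 + 163.62 + 158.80 + 158.86 + 159.57 = 1283.61, so n·x̄ = 1283.61.
σ₀² = 3.58² = 12.8164, σ² = 3.00² = 9; σ² + n·σ₀² = 9 + 8·12.8164 = 111.5312.
Posterior mean = (μ₀/σ₀² + n·x̄/σ²)/(1/σ₀² + n/σ²) = (σ²·μ₀ + σ₀²·n·x̄)/(σ² + n·σ₀²) = (9·158.76 + 12.8164·1283.61)/111.5312 = 17880.099204/111.5312 = 160.3148.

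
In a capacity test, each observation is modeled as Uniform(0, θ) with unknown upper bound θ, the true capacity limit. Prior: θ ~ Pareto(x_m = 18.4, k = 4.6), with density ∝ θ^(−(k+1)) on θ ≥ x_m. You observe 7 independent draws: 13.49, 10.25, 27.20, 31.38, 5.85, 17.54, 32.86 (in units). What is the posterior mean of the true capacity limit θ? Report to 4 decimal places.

A Pareto(scale x_m, shape k) prior on the upper bound θ of Uniform(0, θ) is conjugate: posterior is Pareto(max(x_m, max xᵢ), k + n).
Sample maximum = 32.86; prior scale x_m = 18.4 → posterior scale = max = 32.86.
Posterior shape = 4.6 + 7 = 11.6.
E[θ|data] = k·x_m/(k−1) = 11.6·32.86/10.6 = 35.9600.

35.9600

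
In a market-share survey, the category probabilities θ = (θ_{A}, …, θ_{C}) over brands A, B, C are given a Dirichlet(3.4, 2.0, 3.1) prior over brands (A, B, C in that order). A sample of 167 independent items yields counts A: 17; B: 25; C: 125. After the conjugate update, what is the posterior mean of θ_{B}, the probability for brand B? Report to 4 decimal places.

The Dirichlet prior is conjugate to the Multinomial likelihood: each posterior αⱼ = prior αⱼ + observed count nⱼ.
Posterior concentration: (20.4, 27.0, 128.1), total = 175.5.
E[θ_{B}|data] = α_{B}/Σα = 27.0/175.5 = 0.1538.

0.1538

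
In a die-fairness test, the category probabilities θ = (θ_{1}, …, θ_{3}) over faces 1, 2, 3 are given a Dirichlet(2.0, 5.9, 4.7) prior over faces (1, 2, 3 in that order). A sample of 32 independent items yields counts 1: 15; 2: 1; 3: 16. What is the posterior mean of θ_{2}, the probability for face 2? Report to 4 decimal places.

0.1547

The Dirichlet prior is conjugate to the Multinomial likelihood: each posterior αⱼ = prior αⱼ + observed count nⱼ.
Posterior concentration: (17.0, 6.9, 20.7), total = 44.6.
E[θ_{2}|data] = α_{2}/Σα = 6.9/44.6 = 0.1547.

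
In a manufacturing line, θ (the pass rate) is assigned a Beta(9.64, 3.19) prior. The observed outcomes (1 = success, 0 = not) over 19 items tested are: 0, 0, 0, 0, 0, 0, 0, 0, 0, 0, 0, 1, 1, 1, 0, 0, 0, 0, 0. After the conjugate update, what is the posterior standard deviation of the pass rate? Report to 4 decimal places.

0.0854

The Beta prior is conjugate to a Binomial/Bernoulli likelihood; the update adds successes to α and failures to β.
Posterior: Beta(α+k, β+n−k) = Beta(9.64+3, 3.19+16) = Beta(12.64, 19.19).
Var = αβ/((α+β)²(α+β+1)) = 12.64·19.19/(31.83²·32.83) = 0.00729252; SD = √0.00729252 = 0.0854.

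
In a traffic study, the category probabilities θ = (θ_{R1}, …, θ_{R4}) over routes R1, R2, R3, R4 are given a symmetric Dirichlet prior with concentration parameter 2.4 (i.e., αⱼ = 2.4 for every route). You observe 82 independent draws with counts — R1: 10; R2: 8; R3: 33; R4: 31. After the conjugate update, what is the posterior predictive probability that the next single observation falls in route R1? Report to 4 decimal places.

The Dirichlet prior is conjugate to the Multinomial likelihood: each posterior αⱼ = prior αⱼ + observed count nⱼ.
Posterior concentration: (12.4, 10.4, 35.4, 33.4), total = 91.6.
P(next = R1 | data) = α_{R1}/Σα = 0.1354.

0.1354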